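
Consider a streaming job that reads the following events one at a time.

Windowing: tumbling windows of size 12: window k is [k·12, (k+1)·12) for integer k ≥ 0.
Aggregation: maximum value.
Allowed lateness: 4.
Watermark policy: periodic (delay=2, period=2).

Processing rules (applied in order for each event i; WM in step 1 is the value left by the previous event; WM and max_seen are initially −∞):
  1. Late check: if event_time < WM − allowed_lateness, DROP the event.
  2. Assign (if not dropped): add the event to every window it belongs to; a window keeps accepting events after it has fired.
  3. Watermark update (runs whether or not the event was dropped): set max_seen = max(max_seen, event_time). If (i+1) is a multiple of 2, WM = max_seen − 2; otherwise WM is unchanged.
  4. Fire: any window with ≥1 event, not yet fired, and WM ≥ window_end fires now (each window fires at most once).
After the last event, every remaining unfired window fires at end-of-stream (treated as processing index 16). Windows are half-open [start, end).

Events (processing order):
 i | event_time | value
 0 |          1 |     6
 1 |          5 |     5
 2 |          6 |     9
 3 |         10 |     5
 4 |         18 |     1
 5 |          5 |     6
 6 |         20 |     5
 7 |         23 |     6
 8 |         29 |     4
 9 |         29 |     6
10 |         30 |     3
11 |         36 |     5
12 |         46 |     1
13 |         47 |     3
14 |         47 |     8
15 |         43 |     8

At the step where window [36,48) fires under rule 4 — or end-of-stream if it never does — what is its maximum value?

8

i=0 t=1 v=6: → [0,12); WM=−∞
i=1 t=5 v=5: → [0,12); WM=3
i=2 t=6 v=9: → [0,12); WM=3
i=3 t=10 v=5: → [0,12); WM=8
i=4 t=18 v=1: → [12,24); WM=8
i=5 t=5 v=6: → [0,12); WM=16; [0,12) fires=9
i=6 t=20 v=5: → [12,24); WM=16
i=7 t=23 v=6: → [12,24); WM=21
i=8 t=29 v=4: → [24,36); WM=21
i=9 t=29 v=6: → [24,36); WM=27; [12,24) fires=6
i=10 t=30 v=3: → [24,36); WM=27
i=11 t=36 v=5: → [36,48); WM=34
i=12 t=46 v=1: → [36,48); WM=34
i=13 t=47 v=3: → [36,48); WM=45; [24,36) fires=6
i=14 t=47 v=8: → [36,48); WM=45
i=15 t=43 v=8: → [36,48); WM=45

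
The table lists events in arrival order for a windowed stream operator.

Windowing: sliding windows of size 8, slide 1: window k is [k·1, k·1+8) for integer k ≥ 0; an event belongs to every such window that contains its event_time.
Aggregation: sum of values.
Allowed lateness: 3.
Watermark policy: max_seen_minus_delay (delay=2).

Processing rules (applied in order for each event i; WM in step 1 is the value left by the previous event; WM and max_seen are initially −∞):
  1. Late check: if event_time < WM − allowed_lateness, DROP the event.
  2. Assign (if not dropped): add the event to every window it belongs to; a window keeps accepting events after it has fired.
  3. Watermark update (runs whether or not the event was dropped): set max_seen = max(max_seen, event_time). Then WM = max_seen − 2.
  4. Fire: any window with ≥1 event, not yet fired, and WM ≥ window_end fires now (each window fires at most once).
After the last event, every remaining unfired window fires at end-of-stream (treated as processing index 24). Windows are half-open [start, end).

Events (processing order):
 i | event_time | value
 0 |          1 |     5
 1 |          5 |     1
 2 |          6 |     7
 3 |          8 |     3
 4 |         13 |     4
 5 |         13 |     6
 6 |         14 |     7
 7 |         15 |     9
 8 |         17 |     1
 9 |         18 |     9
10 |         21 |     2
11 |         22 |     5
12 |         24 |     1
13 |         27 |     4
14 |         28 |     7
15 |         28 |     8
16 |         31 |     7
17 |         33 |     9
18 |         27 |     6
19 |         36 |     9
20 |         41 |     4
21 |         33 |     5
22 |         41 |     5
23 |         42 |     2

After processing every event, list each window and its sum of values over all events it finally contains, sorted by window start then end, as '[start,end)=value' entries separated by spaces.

i=0 t=1 v=5: → [1,9),[0,8); WM=-1
i=1 t=5 v=1: → [5,13),[4,12),[3,11),[2,10),[1,9),[0,8); WM=3
i=2 t=6 v=7: → [6,14),[5,13),[4,12),[3,11),[2,10),[1,9),[0,8); WM=4
i=3 t=8 v=3: → [8,16),[7,15),[6,14),[5,13),[4,12),[3,11),[2,10),[1,9); WM=6
i=4 t=13 v=4: → [13,21),[12,20),[11,19),[10,18),[9,17),[8,16),[7,15),[6,14); WM=11; [0,8) fires=13 [1,9) fires=16 [2,10) fires=11 [3,11) fires=11
i=5 t=13 v=6: → [13,21),[12,20),[11,19),[10,18),[9,17),[8,16),[7,15),[6,14); WM=11
i=6 t=14 v=7: → [14,22),[13,21),[12,20),[11,19),[10,18),[9,17),[8,16),[7,15); WM=12; [4,12) fires=11
i=7 t=15 v=9: → [15,23),[14,22),[13,21),[12,20),[11,19),[10,18),[9,17),[8,16); WM=13; [5,13) fires=11
i=8 t=17 v=1: → [17,25),[16,24),[15,23),[14,22),[13,21),[12,20),[11,19),[10,18); WM=15; [6,14) fires=20 [7,15) fires=20
i=9 t=18 v=9: → [18,26),[17,25),[16,24),[15,23),[14,22),[13,21),[12,20),[11,19); WM=16; [8,16) fires=29
i=10 t=21 v=2: → [21,29),[20,28),[19,27),[18,26),[17,25),[16,24),[15,23),[14,22); WM=19; [9,17) fires=26 [10,18) fires=27 [11,19) fires=36
i=11 t=22 v=5: → [22,30),[21,29),[20,28),[19,27),[18,26),[17,25),[16,24),[15,23); WM=20; [12,20) fires=36
i=12 t=24 v=1: → [24,32),[23,31),[22,30),[21,29),[20,28),[19,27),[18,26),[17,25); WM=22; [13,21) fires=36 [14,22) fires=28
i=13 t=27 v=4: → [27,35),[26,34),[25,33),[24,32),[23,31),[22,30),[21,29),[20,28); WM=25; [15,23) fires=26 [16,24) fires=17 [17,25) fires=18
i=14 t=28 v=7: → [28,36),[27,35),[26,34),[25,33),[24,32),[23,31),[22,30),[21,29); WM=26; [18,26) fires=17
i=15 t=28 v=8: → [28,36),[27,35),[26,34),[25,33),[24,32),[23,31),[22,30),[21,29); WM=26
i=16 t=31 v=7: → [31,39),[30,38),[29,37),[28,36),[27,35),[26,34),[25,33),[24,32); WM=29; [19,27) fires=8 [20,28) fires=12 [21,29) fires=27
i=17 t=33 v=9: → [33,41),[32,40),[31,39),[30,38),[29,37),[28,36),[27,35),[26,34); WM=31; [22,30) fires=25 [23,31) fires=20
i=18 t=27 v=6: DROP (t<31-3); WM=31
i=19 t=36 v=9: → [36,44),[35,43),[34,42),[33,41),[32,40),[31,39),[30,38),[29,37); WM=34; [24,32) fires=27 [25,33) fires=26 [26,34) fires=35
i=20 t=41 v=4: → [41,49),[40,48),[39,47),[38,46),[37,45),[36,44),[35,43),[34,42); WM=39; [27,35) fires=35 [28,36) fires=31 [29,37) fires=25 [30,38) fires=25 [31,39) fires=25
i=21 t=33 v=5: DROP (t<39-3); WM=39
i=22 t=41 v=5: → [41,49),[40,48),[39,47),[38,46),[37,45),[36,44),[35,43),[34,42); WM=39
i=23 t=42 v=2: → [42,50),[41,49),[40,48),[39,47),[38,46),[37,45),[36,44),[35,43); WM=40; [32,40) fires=18

[0,8)=13 [1,9)=16 [2,10)=11 [3,11)=11 [4,12)=11 [5,13)=11 [6,14)=20 [7,15)=20 [8,16)=29 [9,17)=26 [10,18)=27 [11,19)=36 [12,20)=36 [13,21)=36 [14,22)=28 [15,23)=26 [16,24)=17 [17,25)=18 [18,26)=17 [19,27)=8 [20,28)=12 [21,29)=27 [22,30)=25 [23,31)=20 [24,32)=27 [25,33)=26 [26,34)=35 [27,35)=35 [28,36)=31 [29,37)=25 [30,38)=25 [31,39)=25 [32,40)=18 [33,41)=18 [34,42)=18 [35,43)=20 [36,44)=20 [37,45)=11 [38,46)=11 [39,47)=11 [40,48)=11 [41,49)=11 [42,50)=2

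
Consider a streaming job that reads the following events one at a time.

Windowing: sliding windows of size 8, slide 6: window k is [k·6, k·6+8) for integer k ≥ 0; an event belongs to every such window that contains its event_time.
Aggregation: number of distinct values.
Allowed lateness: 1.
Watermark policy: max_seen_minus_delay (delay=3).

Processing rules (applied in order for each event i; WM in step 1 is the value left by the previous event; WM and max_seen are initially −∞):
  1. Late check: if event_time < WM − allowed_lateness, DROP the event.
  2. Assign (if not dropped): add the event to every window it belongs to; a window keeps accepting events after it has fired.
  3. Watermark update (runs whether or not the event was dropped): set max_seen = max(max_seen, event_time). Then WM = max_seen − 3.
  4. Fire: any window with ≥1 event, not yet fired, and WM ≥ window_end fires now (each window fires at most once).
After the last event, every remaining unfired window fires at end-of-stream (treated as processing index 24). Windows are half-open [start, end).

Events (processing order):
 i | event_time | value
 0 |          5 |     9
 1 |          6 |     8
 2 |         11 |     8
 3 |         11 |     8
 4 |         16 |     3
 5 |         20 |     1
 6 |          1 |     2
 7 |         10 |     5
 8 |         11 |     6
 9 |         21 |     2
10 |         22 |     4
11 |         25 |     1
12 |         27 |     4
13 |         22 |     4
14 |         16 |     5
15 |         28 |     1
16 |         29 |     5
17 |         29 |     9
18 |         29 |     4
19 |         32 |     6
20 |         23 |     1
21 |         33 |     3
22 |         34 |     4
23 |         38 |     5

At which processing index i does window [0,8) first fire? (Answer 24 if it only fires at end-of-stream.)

2

i=0 t=5 v=9: → [0,8); WM=2
i=1 t=6 v=8: → [6,14),[0,8); WM=3
i=2 t=11 v=8: → [6,14); WM=8; [0,8) fires=2
i=3 t=11 v=8: → [6,14); WM=8
i=4 t=16 v=3: → [12,20); WM=13
i=5 t=20 v=1: → [18,26); WM=17; [6,14) fires=1
i=6 t=1 v=2: DROP (t<17-1); WM=17
i=7 t=10 v=5: DROP (t<17-1); WM=17
i=8 t=11 v=6: DROP (t<17-1); WM=17
i=9 t=21 v=2: → [18,26); WM=18
i=10 t=22 v=4: → [18,26); WM=19
i=11 t=25 v=1: → [24,32),[18,26); WM=22; [12,20) fires=1
i=12 t=27 v=4: → [24,32); WM=24
i=13 t=22 v=4: DROP (t<24-1); WM=24
i=14 t=16 v=5: DROP (t<24-1); WM=24
i=15 t=28 v=1: → [24,32); WM=25
i=16 t=29 v=5: → [24,32); WM=26; [18,26) fires=3
i=17 t=29 v=9: → [24,32); WM=26
i=18 t=29 v=4: → [24,32); WM=26
i=19 t=32 v=6: → [30,38); WM=29
i=20 t=23 v=1: DROP (t<29-1); WM=29
i=21 t=33 v=3: → [30,38); WM=30
i=22 t=34 v=4: → [30,38); WM=31
i=23 t=38 v=5: → [36,44); WM=35; [24,32) fires=4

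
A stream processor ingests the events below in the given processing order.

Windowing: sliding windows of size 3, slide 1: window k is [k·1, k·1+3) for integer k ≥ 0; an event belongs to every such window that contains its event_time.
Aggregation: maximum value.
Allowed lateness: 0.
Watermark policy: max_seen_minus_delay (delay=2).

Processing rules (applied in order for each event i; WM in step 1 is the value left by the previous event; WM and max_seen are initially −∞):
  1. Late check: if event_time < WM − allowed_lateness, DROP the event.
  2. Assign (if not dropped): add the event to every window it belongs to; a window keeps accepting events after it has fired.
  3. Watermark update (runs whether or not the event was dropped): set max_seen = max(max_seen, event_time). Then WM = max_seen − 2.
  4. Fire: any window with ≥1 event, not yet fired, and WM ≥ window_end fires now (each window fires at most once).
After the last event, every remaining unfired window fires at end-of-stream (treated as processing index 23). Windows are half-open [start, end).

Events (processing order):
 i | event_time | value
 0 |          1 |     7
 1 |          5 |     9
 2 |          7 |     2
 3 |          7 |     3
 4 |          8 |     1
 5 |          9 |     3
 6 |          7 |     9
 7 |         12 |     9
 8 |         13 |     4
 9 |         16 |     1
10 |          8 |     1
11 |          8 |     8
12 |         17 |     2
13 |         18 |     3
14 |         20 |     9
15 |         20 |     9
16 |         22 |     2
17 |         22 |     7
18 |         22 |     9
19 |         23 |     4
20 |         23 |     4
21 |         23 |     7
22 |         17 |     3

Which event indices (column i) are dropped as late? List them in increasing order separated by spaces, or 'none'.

10 11 22

i=0 t=1 v=7: → [1,4),[0,3); WM=-1
i=1 t=5 v=9: → [5,8),[4,7),[3,6); WM=3; [0,3) fires=7
i=2 t=7 v=2: → [7,10),[6,9),[5,8); WM=5; [1,4) fires=7
i=3 t=7 v=3: → [7,10),[6,9),[5,8); WM=5
i=4 t=8 v=1: → [8,11),[7,10),[6,9); WM=6; [3,6) fires=9
i=5 t=9 v=3: → [9,12),[8,11),[7,10); WM=7; [4,7) fires=9
i=6 t=7 v=9: → [7,10),[6,9),[5,8); WM=7
i=7 t=12 v=9: → [12,15),[11,14),[10,13); WM=10; [5,8) fires=9 [6,9) fires=9 [7,10) fires=9
i=8 t=13 v=4: → [13,16),[12,15),[11,14); WM=11; [8,11) fires=3
i=9 t=16 v=1: → [16,19),[15,18),[14,17); WM=14; [9,12) fires=3 [10,13) fires=9 [11,14) fires=9
i=10 t=8 v=1: DROP (t<14-0); WM=14
i=11 t=8 v=8: DROP (t<14-0); WM=14
i=12 t=17 v=2: → [17,20),[16,19),[15,18); WM=15; [12,15) fires=9
i=13 t=18 v=3: → [18,21),[17,20),[16,19); WM=16; [13,16) fires=4
i=14 t=20 v=9: → [20,23),[19,22),[18,21); WM=18; [14,17) fires=1 [15,18) fires=2
i=15 t=20 v=9: → [20,23),[19,22),[18,21); WM=18
i=16 t=22 v=2: → [22,25),[21,24),[20,23); WM=20; [16,19) fires=3 [17,20) fires=3
i=17 t=22 v=7: → [22,25),[21,24),[20,23); WM=20
i=18 t=22 v=9: → [22,25),[21,24),[20,23); WM=20
i=19 t=23 v=4: → [23,26),[22,25),[21,24); WM=21; [18,21) fires=9
i=20 t=23 v=4: → [23,26),[22,25),[21,24); WM=21
i=21 t=23 v=7: → [23,26),[22,25),[21,24); WM=21
i=22 t=17 v=3: DROP (t<21-0); WM=21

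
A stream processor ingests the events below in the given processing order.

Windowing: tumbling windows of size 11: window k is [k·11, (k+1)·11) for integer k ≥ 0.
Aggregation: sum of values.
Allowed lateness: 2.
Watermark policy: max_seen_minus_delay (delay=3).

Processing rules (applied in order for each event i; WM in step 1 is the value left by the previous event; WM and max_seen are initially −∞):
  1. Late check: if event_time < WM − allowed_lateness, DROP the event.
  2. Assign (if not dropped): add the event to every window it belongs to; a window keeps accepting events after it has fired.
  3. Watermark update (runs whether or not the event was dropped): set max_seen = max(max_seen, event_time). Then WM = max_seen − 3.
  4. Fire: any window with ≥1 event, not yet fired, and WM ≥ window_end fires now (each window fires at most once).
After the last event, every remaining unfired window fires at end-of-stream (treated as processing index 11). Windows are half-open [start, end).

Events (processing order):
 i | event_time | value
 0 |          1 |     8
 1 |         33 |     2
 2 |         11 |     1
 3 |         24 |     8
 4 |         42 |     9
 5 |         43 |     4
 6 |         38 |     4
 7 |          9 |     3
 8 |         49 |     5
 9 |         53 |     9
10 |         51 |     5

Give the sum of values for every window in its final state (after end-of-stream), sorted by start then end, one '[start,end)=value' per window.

i=0 t=1 v=8: → [0,11); WM=-2
i=1 t=33 v=2: → [33,44); WM=30; [0,11) fires=8
i=2 t=11 v=1: DROP (t<30-2); WM=30
i=3 t=24 v=8: DROP (t<30-2); WM=30
i=4 t=42 v=9: → [33,44); WM=39
i=5 t=43 v=4: → [33,44); WM=40
i=6 t=38 v=4: → [33,44); WM=40
i=7 t=9 v=3: DROP (t<40-2); WM=40
i=8 t=49 v=5: → [44,55); WM=46; [33,44) fires=19
i=9 t=53 v=9: → [44,55); WM=50
i=10 t=51 v=5: → [44,55); WM=50

[0,11)=8 [33,44)=19 [44,55)=19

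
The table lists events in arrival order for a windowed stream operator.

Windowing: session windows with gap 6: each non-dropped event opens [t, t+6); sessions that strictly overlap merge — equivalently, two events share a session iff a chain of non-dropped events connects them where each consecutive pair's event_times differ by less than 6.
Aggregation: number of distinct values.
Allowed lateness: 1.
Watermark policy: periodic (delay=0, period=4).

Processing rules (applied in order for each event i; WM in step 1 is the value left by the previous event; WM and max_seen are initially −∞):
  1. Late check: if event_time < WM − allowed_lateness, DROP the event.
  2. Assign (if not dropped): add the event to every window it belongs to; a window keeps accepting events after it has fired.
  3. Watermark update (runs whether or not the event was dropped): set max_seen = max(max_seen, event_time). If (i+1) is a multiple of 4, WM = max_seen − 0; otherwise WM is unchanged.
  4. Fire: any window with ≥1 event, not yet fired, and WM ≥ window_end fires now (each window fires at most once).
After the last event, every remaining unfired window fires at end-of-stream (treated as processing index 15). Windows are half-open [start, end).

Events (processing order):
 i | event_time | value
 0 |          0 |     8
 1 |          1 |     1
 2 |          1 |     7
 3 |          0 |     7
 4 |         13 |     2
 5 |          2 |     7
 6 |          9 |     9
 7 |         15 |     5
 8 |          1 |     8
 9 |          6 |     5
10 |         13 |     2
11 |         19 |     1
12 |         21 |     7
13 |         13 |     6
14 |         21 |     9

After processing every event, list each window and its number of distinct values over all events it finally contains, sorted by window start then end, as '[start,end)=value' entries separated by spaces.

i=0 t=0 v=8: → [0,6); WM=−∞
i=1 t=1 v=1: → [0,7); WM=−∞
i=2 t=1 v=7: → [0,7); WM=−∞
i=3 t=0 v=7: → [0,7); WM=1
i=4 t=13 v=2: → [13,19); WM=1
i=5 t=2 v=7: → [0,8); WM=1
i=6 t=9 v=9: → [9,19); WM=1
i=7 t=15 v=5: → [9,21); WM=15
i=8 t=1 v=8: DROP (t<15-1); WM=15
i=9 t=6 v=5: DROP (t<15-1); WM=15
i=10 t=13 v=2: DROP (t<15-1); WM=15
i=11 t=19 v=1: → [9,25); WM=19
i=12 t=21 v=7: → [9,27); WM=19
i=13 t=13 v=6: DROP (t<19-1); WM=19
i=14 t=21 v=9: → [9,27); WM=19

[0,8)=3 [9,27)=5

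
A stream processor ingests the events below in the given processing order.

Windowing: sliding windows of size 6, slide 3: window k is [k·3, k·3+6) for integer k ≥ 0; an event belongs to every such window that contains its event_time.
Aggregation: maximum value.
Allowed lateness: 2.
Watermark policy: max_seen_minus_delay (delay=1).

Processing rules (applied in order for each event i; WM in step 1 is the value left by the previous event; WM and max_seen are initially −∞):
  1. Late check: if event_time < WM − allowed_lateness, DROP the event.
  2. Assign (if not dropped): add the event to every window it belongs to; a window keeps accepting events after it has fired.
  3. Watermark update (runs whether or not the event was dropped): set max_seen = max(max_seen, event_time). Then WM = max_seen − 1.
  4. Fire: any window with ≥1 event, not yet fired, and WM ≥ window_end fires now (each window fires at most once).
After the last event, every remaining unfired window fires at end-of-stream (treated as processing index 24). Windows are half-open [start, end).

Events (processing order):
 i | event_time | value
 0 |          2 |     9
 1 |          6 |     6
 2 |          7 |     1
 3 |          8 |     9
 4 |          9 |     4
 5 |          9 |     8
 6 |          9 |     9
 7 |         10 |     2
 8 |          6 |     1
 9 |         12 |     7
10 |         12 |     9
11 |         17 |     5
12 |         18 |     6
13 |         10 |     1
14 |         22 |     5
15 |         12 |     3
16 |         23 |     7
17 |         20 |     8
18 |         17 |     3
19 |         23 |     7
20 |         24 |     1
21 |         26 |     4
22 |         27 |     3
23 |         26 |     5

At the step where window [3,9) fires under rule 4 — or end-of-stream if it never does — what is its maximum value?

i=0 t=2 v=9: → [0,6); WM=1
i=1 t=6 v=6: → [6,12),[3,9); WM=5
i=2 t=7 v=1: → [6,12),[3,9); WM=6; [0,6) fires=9
i=3 t=8 v=9: → [6,12),[3,9); WM=7
i=4 t=9 v=4: → [9,15),[6,12); WM=8
i=5 t=9 v=8: → [9,15),[6,12); WM=8
i=6 t=9 v=9: → [9,15),[6,12); WM=8
i=7 t=10 v=2: → [9,15),[6,12); WM=9; [3,9) fires=9
i=8 t=6 v=1: DROP (t<9-2); WM=9
i=9 t=12 v=7: → [12,18),[9,15); WM=11
i=10 t=12 v=9: → [12,18),[9,15); WM=11
i=11 t=17 v=5: → [15,21),[12,18); WM=16; [6,12) fires=9 [9,15) fires=9
i=12 t=18 v=6: → [18,24),[15,21); WM=17
i=13 t=10 v=1: DROP (t<17-2); WM=17
i=14 t=22 v=5: → [21,27),[18,24); WM=21; [12,18) fires=9 [15,21) fires=6
i=15 t=12 v=3: DROP (t<21-2); WM=21
i=16 t=23 v=7: → [21,27),[18,24); WM=22
i=17 t=20 v=8: → [18,24),[15,21); WM=22
i=18 t=17 v=3: DROP (t<22-2); WM=22
i=19 t=23 v=7: → [21,27),[18,24); WM=22
i=20 t=24 v=1: → [24,30),[21,27); WM=23
i=21 t=26 v=4: → [24,30),[21,27); WM=25; [18,24) fires=8
i=22 t=27 v=3: → [27,33),[24,30); WM=26
i=23 t=26 v=5: → [24,30),[21,27); WM=26

9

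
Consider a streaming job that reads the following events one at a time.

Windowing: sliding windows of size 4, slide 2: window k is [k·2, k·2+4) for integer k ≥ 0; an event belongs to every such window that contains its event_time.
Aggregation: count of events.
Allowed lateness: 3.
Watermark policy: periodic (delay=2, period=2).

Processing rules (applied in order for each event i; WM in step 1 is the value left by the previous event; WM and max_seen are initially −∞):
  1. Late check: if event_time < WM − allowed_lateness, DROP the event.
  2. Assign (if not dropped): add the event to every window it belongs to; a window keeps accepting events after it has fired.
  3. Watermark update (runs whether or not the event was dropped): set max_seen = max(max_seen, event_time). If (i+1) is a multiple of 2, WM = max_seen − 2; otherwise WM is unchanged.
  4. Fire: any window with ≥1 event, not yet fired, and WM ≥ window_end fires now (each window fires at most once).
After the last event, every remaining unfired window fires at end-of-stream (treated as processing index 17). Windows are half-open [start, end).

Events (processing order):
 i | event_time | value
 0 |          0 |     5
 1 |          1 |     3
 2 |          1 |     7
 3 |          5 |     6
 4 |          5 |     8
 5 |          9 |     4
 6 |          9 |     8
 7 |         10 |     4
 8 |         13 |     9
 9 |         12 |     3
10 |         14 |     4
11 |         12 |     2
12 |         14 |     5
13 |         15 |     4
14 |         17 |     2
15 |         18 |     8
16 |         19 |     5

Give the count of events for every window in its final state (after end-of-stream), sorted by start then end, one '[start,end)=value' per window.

i=0 t=0 v=5: → [0,4); WM=−∞
i=1 t=1 v=3: → [0,4); WM=-1
i=2 t=1 v=7: → [0,4); WM=-1
i=3 t=5 v=6: → [4,8),[2,6); WM=3
i=4 t=5 v=8: → [4,8),[2,6); WM=3
i=5 t=9 v=4: → [8,12),[6,10); WM=7; [0,4) fires=3 [2,6) fires=2
i=6 t=9 v=8: → [8,12),[6,10); WM=7
i=7 t=10 v=4: → [10,14),[8,12); WM=8; [4,8) fires=2
i=8 t=13 v=9: → [12,16),[10,14); WM=8
i=9 t=12 v=3: → [12,16),[10,14); WM=11; [6,10) fires=2
i=10 t=14 v=4: → [14,18),[12,16); WM=11
i=11 t=12 v=2: → [12,16),[10,14); WM=12; [8,12) fires=3
i=12 t=14 v=5: → [14,18),[12,16); WM=12
i=13 t=15 v=4: → [14,18),[12,16); WM=13
i=14 t=17 v=2: → [16,20),[14,18); WM=13
i=15 t=18 v=8: → [18,22),[16,20); WM=16; [10,14) fires=4 [12,16) fires=6
i=16 t=19 v=5: → [18,22),[16,20); WM=16

[0,4)=3 [2,6)=2 [4,8)=2 [6,10)=2 [8,12)=3 [10,14)=4 [12,16)=6 [14,18)=4 [16,20)=3 [18,22)=2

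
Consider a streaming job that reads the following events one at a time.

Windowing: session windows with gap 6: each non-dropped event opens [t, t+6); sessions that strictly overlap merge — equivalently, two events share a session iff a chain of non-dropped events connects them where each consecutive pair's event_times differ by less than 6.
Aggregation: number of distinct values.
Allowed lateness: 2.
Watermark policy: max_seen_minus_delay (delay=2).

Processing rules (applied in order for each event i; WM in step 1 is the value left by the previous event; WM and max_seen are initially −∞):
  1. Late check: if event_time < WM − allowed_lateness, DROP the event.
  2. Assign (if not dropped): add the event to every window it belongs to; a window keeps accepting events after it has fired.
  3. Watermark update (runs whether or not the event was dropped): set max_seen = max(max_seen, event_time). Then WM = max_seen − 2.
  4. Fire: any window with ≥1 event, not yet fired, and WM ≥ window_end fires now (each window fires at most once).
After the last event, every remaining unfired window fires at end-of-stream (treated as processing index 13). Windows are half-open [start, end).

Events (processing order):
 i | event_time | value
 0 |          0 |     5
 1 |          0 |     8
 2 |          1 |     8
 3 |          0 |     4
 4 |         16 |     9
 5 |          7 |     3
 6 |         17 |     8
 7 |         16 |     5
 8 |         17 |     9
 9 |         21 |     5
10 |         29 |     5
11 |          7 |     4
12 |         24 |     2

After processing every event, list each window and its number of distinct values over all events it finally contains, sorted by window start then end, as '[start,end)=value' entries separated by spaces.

i=0 t=0 v=5: → [0,6); WM=-2
i=1 t=0 v=8: → [0,6); WM=-2
i=2 t=1 v=8: → [0,7); WM=-1
i=3 t=0 v=4: → [0,7); WM=-1
i=4 t=16 v=9: → [16,22); WM=14
i=5 t=7 v=3: DROP (t<14-2); WM=14
i=6 t=17 v=8: → [16,23); WM=15
i=7 t=16 v=5: → [16,23); WM=15
i=8 t=17 v=9: → [16,23); WM=15
i=9 t=21 v=5: → [16,27); WM=19
i=10 t=29 v=5: → [29,35); WM=27
i=11 t=7 v=4: DROP (t<27-2); WM=27
i=12 t=24 v=2: DROP (t<27-2); WM=27

[0,7)=3 [16,27)=3 [29,35)=1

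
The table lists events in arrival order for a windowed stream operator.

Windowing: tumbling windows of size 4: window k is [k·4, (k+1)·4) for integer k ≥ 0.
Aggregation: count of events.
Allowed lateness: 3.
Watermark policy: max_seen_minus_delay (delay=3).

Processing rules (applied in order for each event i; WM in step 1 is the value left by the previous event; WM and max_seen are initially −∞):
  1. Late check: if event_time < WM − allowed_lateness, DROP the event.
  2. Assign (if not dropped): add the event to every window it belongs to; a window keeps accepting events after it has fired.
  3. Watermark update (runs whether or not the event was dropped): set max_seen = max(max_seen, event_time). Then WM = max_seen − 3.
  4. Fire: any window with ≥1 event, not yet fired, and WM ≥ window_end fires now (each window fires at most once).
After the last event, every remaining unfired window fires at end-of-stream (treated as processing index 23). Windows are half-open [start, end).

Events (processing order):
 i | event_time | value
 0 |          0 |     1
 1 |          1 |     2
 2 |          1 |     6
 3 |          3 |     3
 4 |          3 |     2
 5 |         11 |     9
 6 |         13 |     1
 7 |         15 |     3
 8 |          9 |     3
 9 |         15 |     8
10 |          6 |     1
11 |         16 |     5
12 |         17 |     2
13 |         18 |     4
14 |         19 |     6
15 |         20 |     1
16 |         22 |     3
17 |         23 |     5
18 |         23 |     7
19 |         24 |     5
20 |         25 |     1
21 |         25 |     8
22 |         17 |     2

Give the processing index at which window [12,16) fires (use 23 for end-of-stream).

14

i=0 t=0 v=1: → [0,4); WM=-3
i=1 t=1 v=2: → [0,4); WM=-2
i=2 t=1 v=6: → [0,4); WM=-2
i=3 t=3 v=3: → [0,4); WM=0
i=4 t=3 v=2: → [0,4); WM=0
i=5 t=11 v=9: → [8,12); WM=8; [0,4) fires=5
i=6 t=13 v=1: → [12,16); WM=10
i=7 t=15 v=3: → [12,16); WM=12; [8,12) fires=1
i=8 t=9 v=3: → [8,12); WM=12
i=9 t=15 v=8: → [12,16); WM=12
i=10 t=6 v=1: DROP (t<12-3); WM=12
i=11 t=16 v=5: → [16,20); WM=13
i=12 t=17 v=2: → [16,20); WM=14
i=13 t=18 v=4: → [16,20); WM=15
i=14 t=19 v=6: → [16,20); WM=16; [12,16) fires=3
i=15 t=20 v=1: → [20,24); WM=17
i=16 t=22 v=3: → [20,24); WM=19
i=17 t=23 v=5: → [20,24); WM=20; [16,20) fires=4
i=18 t=23 v=7: → [20,24); WM=20
i=19 t=24 v=5: → [24,28); WM=21
i=20 t=25 v=1: → [24,28); WM=22
i=21 t=25 v=8: → [24,28); WM=22
i=22 t=17 v=2: DROP (t<22-3); WM=22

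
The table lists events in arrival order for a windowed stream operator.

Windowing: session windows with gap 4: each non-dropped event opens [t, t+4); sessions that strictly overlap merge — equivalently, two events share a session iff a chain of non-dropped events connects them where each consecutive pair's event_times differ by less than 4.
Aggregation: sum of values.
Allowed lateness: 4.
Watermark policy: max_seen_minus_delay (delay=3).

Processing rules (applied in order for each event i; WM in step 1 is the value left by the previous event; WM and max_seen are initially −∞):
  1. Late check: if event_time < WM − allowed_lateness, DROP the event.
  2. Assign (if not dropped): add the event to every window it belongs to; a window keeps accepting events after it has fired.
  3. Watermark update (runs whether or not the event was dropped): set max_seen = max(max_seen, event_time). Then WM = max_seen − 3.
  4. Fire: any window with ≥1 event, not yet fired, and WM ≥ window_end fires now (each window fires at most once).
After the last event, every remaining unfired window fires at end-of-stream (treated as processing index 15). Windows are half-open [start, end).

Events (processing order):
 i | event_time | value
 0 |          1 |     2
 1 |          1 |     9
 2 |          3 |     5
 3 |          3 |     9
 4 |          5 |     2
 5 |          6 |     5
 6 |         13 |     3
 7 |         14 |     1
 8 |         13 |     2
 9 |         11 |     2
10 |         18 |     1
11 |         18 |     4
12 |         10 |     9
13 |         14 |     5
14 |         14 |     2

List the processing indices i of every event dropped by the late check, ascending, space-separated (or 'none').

12

i=0 t=1 v=2: → [1,5); WM=-2
i=1 t=1 v=9: → [1,5); WM=-2
i=2 t=3 v=5: → [1,7); WM=0
i=3 t=3 v=9: → [1,7); WM=0
i=4 t=5 v=2: → [1,9); WM=2
i=5 t=6 v=5: → [1,10); WM=3
i=6 t=13 v=3: → [13,17); WM=10
i=7 t=14 v=1: → [13,18); WM=11
i=8 t=13 v=2: → [13,18); WM=11
i=9 t=11 v=2: → [11,18); WM=11
i=10 t=18 v=1: → [18,22); WM=15
i=11 t=18 v=4: → [18,22); WM=15
i=12 t=10 v=9: DROP (t<15-4); WM=15
i=13 t=14 v=5: → [11,18); WM=15
i=14 t=14 v=2: → [11,18); WM=15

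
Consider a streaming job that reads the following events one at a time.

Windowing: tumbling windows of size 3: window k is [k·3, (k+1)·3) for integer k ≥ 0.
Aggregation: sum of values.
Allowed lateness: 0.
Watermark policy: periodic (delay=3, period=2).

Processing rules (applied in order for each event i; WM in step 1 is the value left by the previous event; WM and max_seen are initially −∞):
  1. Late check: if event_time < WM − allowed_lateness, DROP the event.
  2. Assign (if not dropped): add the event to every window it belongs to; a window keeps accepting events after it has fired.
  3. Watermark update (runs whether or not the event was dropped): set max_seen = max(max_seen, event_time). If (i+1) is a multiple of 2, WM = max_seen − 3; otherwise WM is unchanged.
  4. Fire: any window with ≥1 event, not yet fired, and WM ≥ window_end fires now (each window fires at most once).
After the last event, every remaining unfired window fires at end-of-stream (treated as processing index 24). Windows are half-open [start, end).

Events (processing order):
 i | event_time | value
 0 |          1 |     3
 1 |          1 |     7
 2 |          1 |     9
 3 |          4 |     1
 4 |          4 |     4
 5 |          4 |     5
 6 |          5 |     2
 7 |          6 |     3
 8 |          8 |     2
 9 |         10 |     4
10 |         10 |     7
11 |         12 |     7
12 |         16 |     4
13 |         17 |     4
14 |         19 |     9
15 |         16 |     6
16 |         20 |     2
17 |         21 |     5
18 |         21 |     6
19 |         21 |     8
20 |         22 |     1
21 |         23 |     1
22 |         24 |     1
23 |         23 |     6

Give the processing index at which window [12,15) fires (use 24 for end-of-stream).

15

i=0 t=1 v=3: → [0,3); WM=−∞
i=1 t=1 v=7: → [0,3); WM=-2
i=2 t=1 v=9: → [0,3); WM=-2
i=3 t=4 v=1: → [3,6); WM=1
i=4 t=4 v=4: → [3,6); WM=1
i=5 t=4 v=5: → [3,6); WM=1
i=6 t=5 v=2: → [3,6); WM=1
i=7 t=6 v=3: → [6,9); WM=3; [0,3) fires=19
i=8 t=8 v=2: → [6,9); WM=3
i=9 t=10 v=4: → [9,12); WM=7; [3,6) fires=12
i=10 t=10 v=7: → [9,12); WM=7
i=11 t=12 v=7: → [12,15); WM=9; [6,9) fires=5
i=12 t=16 v=4: → [15,18); WM=9
i=13 t=17 v=4: → [15,18); WM=14; [9,12) fires=11
i=14 t=19 v=9: → [18,21); WM=14
i=15 t=16 v=6: → [15,18); WM=16; [12,15) fires=7
i=16 t=20 v=2: → [18,21); WM=16
i=17 t=21 v=5: → [21,24); WM=18; [15,18) fires=14
i=18 t=21 v=6: → [21,24); WM=18
i=19 t=21 v=8: → [21,24); WM=18
i=20 t=22 v=1: → [21,24); WM=18
i=21 t=23 v=1: → [21,24); WM=20
i=22 t=24 v=1: → [24,27); WM=20
i=23 t=23 v=6: → [21,24); WM=21; [18,21) fires=11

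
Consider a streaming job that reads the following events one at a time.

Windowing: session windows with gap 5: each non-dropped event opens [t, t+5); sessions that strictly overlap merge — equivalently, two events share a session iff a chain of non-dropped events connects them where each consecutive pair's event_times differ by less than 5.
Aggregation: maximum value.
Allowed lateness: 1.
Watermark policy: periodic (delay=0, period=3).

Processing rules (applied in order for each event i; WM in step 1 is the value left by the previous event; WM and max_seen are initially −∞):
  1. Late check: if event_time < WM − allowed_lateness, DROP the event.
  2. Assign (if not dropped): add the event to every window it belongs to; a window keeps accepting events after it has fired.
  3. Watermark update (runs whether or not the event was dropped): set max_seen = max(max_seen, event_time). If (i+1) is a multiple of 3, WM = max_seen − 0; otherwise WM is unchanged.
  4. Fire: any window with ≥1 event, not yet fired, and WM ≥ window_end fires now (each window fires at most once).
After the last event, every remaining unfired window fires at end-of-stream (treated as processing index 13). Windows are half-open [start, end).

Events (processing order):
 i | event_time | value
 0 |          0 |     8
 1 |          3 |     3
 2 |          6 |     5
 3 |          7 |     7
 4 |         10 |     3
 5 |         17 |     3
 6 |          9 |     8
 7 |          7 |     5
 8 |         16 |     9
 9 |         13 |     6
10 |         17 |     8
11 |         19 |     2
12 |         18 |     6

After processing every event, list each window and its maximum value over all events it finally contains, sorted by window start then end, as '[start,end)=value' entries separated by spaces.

i=0 t=0 v=8: → [0,5); WM=−∞
i=1 t=3 v=3: → [0,8); WM=−∞
i=2 t=6 v=5: → [0,11); WM=6
i=3 t=7 v=7: → [0,12); WM=6
i=4 t=10 v=3: → [0,15); WM=6
i=5 t=17 v=3: → [17,22); WM=17
i=6 t=9 v=8: DROP (t<17-1); WM=17
i=7 t=7 v=5: DROP (t<17-1); WM=17
i=8 t=16 v=9: → [16,22); WM=17
i=9 t=13 v=6: DROP (t<17-1); WM=17
i=10 t=17 v=8: → [16,22); WM=17
i=11 t=19 v=2: → [16,24); WM=19
i=12 t=18 v=6: → [16,24); WM=19

[0,15)=8 [16,24)=9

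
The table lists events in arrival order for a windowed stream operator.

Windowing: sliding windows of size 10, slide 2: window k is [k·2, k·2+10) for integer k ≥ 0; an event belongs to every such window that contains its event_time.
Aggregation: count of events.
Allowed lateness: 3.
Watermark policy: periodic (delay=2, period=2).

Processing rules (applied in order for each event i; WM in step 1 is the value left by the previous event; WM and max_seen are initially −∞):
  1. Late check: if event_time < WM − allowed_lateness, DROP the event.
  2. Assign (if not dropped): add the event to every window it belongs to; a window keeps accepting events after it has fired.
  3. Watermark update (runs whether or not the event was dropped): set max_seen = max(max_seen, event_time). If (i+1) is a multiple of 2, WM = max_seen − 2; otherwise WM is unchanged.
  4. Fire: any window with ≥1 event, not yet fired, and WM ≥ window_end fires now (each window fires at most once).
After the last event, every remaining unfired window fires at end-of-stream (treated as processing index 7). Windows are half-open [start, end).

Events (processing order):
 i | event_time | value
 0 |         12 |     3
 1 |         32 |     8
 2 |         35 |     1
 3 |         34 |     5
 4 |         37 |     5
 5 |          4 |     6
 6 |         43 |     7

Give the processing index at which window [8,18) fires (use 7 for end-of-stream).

1

i=0 t=12 v=3: → [12,22),[10,20),[8,18),[6,16),[4,14); WM=−∞
i=1 t=32 v=8: → [32,42),[30,40),[28,38),[26,36),[24,34); WM=30; [4,14) fires=1 [6,16) fires=1 [8,18) fires=1 [10,20) fires=1 [12,22) fires=1
i=2 t=35 v=1: → [34,44),[32,42),[30,40),[28,38),[26,36); WM=30
i=3 t=34 v=5: → [34,44),[32,42),[30,40),[28,38),[26,36); WM=33
i=4 t=37 v=5: → [36,46),[34,44),[32,42),[30,40),[28,38); WM=33
i=5 t=4 v=6: DROP (t<33-3); WM=35; [24,34) fires=1
i=6 t=43 v=7: → [42,52),[40,50),[38,48),[36,46),[34,44); WM=35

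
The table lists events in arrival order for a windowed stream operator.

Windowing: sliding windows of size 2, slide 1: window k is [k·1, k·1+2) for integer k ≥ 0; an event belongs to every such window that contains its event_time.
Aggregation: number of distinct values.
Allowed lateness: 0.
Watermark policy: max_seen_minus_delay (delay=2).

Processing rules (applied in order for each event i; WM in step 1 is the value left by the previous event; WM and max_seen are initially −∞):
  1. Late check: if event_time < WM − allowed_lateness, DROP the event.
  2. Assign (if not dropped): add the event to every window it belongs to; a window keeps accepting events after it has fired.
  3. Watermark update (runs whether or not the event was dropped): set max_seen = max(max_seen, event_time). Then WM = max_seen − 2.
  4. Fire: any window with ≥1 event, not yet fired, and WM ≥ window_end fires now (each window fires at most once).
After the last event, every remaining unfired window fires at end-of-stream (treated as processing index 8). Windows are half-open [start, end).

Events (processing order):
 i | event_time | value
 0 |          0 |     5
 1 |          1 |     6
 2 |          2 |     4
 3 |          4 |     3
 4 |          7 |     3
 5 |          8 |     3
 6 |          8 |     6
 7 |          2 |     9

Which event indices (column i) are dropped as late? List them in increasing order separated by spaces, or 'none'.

i=0 t=0 v=5: → [0,2); WM=-2
i=1 t=1 v=6: → [1,3),[0,2); WM=-1
i=2 t=2 v=4: → [2,4),[1,3); WM=0
i=3 t=4 v=3: → [4,6),[3,5); WM=2; [0,2) fires=2
i=4 t=7 v=3: → [7,9),[6,8); WM=5; [1,3) fires=2 [2,4) fires=1 [3,5) fires=1
i=5 t=8 v=3: → [8,10),[7,9); WM=6; [4,6) fires=1
i=6 t=8 v=6: → [8,10),[7,9); WM=6
i=7 t=2 v=9: DROP (t<6-0); WM=6

7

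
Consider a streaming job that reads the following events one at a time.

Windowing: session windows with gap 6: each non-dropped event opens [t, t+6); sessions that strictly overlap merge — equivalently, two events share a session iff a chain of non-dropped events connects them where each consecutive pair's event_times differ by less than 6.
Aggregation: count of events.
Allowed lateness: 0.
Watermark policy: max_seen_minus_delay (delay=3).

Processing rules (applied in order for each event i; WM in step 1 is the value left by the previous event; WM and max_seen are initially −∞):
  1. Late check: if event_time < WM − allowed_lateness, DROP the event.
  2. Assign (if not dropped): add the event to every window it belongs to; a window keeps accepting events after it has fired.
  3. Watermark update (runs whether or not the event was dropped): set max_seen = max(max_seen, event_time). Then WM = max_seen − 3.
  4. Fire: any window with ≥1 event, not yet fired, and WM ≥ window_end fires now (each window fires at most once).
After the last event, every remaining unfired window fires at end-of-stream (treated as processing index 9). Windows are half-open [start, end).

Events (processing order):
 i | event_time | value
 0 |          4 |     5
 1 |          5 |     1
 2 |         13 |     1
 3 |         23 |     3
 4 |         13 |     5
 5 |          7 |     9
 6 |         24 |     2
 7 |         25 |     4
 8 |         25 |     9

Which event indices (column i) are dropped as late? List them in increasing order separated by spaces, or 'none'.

i=0 t=4 v=5: → [4,10); WM=1
i=1 t=5 v=1: → [4,11); WM=2
i=2 t=13 v=1: → [13,19); WM=10
i=3 t=23 v=3: → [23,29); WM=20
i=4 t=13 v=5: DROP (t<20-0); WM=20
i=5 t=7 v=9: DROP (t<20-0); WM=20
i=6 t=24 v=2: → [23,30); WM=21
i=7 t=25 v=4: → [23,31); WM=22
i=8 t=25 v=9: → [23,31); WM=22

4 5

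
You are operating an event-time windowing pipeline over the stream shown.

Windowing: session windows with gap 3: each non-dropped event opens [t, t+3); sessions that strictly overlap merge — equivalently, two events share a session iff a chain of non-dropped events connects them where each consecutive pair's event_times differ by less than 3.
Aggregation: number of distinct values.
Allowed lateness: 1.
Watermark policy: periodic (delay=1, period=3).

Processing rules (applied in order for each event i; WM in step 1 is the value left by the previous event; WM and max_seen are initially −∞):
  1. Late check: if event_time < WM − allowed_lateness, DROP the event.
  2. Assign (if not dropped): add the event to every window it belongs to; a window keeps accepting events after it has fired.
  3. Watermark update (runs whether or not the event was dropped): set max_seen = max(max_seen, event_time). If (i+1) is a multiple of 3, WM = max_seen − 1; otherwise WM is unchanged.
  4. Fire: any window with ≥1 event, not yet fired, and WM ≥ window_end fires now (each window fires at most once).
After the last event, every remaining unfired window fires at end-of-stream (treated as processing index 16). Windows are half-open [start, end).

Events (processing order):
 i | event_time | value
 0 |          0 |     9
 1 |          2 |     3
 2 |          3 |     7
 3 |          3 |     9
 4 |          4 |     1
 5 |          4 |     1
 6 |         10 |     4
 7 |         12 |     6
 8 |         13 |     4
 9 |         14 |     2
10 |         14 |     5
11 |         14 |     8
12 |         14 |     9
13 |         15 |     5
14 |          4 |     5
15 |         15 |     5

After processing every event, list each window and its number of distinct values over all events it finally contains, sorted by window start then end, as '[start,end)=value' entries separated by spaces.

[0,7)=4 [10,18)=6

i=0 t=0 v=9: → [0,3); WM=−∞
i=1 t=2 v=3: → [0,5); WM=−∞
i=2 t=3 v=7: → [0,6); WM=2
i=3 t=3 v=9: → [0,6); WM=2
i=4 t=4 v=1: → [0,7); WM=2
i=5 t=4 v=1: → [0,7); WM=3
i=6 t=10 v=4: → [10,13); WM=3
i=7 t=12 v=6: → [10,15); WM=3
i=8 t=13 v=4: → [10,16); WM=12
i=9 t=14 v=2: → [10,17); WM=12
i=10 t=14 v=5: → [10,17); WM=12
i=11 t=14 v=8: → [10,17); WM=13
i=12 t=14 v=9: → [10,17); WM=13
i=13 t=15 v=5: → [10,18); WM=13
i=14 t=4 v=5: DROP (t<13-1); WM=14
i=15 t=15 v=5: → [10,18); WM=14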